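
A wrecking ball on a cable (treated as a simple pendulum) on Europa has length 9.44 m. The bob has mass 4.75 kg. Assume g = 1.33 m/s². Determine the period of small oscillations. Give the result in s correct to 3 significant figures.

16.7 s

T = 2π√(L/g) = 2π√(9.44/1.33) = 2π × 2.664 = 16.7 s.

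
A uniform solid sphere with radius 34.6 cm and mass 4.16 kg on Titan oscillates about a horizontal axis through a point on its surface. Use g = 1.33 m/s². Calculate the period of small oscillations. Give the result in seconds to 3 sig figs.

3.79 s

I_cm = (2/5)mr² = 0.1992 kg·m². The pivot is at distance d = 0.346 m from the centre of mass.
By the parallel-axis theorem, I = I_cm + md² = 0.1992 + 0.4980 = 0.6972 kg·m².
T = 2π√(I/(mgd)) = 2π√(0.6972/(4.16 × 1.33 × 0.346)) = 3.79 s.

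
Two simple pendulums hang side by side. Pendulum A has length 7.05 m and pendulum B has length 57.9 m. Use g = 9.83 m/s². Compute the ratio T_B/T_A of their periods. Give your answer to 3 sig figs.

T ∝ √L, so T_B/T_A = √(L_B/L_A) = √(57.9/7.05) = 2.87.

2.87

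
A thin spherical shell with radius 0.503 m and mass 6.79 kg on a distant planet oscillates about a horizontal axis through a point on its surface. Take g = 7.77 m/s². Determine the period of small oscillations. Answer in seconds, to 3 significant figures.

2.06 s

I_cm = (2/3)mr² = 1.145 kg·m². The pivot is at distance d = 0.503 m from the centre of mass.
By the parallel-axis theorem, I = I_cm + md² = 1.145 + 1.718 = 2.863 kg·m².
T = 2π√(I/(mgd)) = 2π√(2.863/(6.79 × 7.77 × 0.503)) = 2.06 s.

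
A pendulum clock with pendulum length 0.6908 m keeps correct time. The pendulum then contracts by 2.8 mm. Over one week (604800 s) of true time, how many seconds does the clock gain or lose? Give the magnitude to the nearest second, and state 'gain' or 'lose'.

gain 1229 s

T ∝ √L, so T'/T = √(0.68800/0.6908) = 0.997971.
In 604800 s of true time the clock registers 604800/0.997971 = 606029.4 s, so it gains 1229 s.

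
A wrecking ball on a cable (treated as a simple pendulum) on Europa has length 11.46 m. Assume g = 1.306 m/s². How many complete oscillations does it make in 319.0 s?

T = 2π√(L/g) = 2π√(11.46/1.306) = 18.612 s.
Number of complete oscillations = ⌊319.0/18.612⌋ = ⌊17.139⌋ = 17.

17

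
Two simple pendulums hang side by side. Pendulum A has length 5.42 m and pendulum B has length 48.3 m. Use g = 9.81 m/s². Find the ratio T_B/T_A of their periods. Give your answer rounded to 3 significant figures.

2.99

T ∝ √L, so T_B/T_A = √(L_B/L_A) = √(48.3/5.42) = 2.99.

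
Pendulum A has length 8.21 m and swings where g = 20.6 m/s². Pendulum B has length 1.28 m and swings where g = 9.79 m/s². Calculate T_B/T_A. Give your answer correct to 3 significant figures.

T = 2π√(L/g), so T_B/T_A = √((L_B/g_B)/(L_A/g_A)) = √((1.28/9.79)/(8.21/20.6)) = 0.573.

0.573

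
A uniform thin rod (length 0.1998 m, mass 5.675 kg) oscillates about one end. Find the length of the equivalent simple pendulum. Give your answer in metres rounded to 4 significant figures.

The equivalent simple-pendulum length is L_eq = I/(md), where I is about the pivot and d = 0.099900 m.
I_cm = (1/12)mL² = 0.018879 kg·m², so I = I_cm + md² = 0.018879 + 0.056637 = 0.075515 kg·m².
L_eq = 0.075515/(5.675 × 0.099900) = 0.1332 m.

0.1332 m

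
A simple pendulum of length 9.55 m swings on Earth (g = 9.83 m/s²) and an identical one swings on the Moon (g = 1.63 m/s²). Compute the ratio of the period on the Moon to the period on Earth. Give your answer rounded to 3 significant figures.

T ∝ 1/√g, so T₂/T₁ = √(g₁/g₂) = √(9.83/1.63) = 2.46.

2.46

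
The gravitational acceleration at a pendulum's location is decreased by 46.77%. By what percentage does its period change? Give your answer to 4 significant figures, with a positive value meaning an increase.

37.06%

T ∝ 1/√g, so T'/T = 1/√(0.53230) = 1.3706.
Percentage change in T = (1.3706 − 1) × 100% = 37.06%.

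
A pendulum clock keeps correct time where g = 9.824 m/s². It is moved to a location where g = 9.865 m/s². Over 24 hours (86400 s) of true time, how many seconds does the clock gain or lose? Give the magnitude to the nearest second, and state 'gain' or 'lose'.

gain 180 s

The clock's period scales as T ∝ 1/√g, so T'/T = √(9.824/9.865) = 0.997920.
In 86400 s of true time the clock registers 86400/0.997920 = 86580.1 s, so it gains 180 s.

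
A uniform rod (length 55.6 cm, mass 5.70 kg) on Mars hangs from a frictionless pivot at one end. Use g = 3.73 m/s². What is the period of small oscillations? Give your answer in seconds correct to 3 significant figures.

1.98 s

For a physical pendulum T = 2π√(I/(mgd)), with d = 0.2780 m from pivot to centre of mass.
I_cm = mL²/12 = 5.70 × 0.556²/12 = 0.1468 kg·m²; I = I_cm + md² = 0.1468 + 5.70 × 0.2780² = 0.5874 kg·m².
T = 2π√(0.5874/(5.70 × 3.73 × 0.2780)) = 1.98 s.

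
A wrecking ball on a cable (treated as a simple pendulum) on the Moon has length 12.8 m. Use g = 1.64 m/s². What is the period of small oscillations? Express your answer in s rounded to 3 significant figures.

17.6 s

T = 2π√(L/g) = 2π√(12.8/1.64) = 2π × 2.794 = 17.6 s.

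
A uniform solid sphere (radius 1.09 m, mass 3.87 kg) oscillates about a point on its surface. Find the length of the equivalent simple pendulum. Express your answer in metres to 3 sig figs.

The equivalent simple-pendulum length is L_eq = I/(md), where I is about the pivot and d = 1.090 m.
I_cm = (2/5)mR² = 1.839 kg·m², so I = I_cm + md² = 1.839 + 4.598 = 6.437 kg·m².
L_eq = 6.437/(3.87 × 1.090) = 1.53 m.

1.53 m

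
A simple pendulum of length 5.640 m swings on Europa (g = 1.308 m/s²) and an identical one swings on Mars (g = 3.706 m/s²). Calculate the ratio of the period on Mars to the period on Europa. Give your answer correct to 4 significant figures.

0.5941

T ∝ 1/√g, so T₂/T₁ = √(g₁/g₂) = √(1.308/3.706) = 0.5941.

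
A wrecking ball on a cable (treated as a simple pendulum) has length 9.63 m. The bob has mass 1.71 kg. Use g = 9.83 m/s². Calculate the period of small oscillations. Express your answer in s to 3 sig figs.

6.22 s

T = 2π√(L/g) = 2π√(9.63/9.83) = 2π × 0.9898 = 6.22 s.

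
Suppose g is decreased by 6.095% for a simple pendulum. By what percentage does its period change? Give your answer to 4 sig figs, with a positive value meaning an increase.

3.194%

T ∝ 1/√g, so T'/T = 1/√(0.93905) = 1.0319.
Percentage change in T = (1.0319 − 1) × 100% = 3.194%.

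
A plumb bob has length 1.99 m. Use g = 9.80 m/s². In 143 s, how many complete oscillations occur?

50

T = 2π√(L/g) = 2π√(1.99/9.80) = 2.831 s.
Number of complete oscillations = ⌊143/2.831⌋ = ⌊50.51⌋ = 50.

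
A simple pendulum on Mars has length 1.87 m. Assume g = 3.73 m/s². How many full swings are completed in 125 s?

T = 2π√(L/g) = 2π√(1.87/3.73) = 4.449 s.
Number of complete oscillations = ⌊125/4.449⌋ = ⌊28.10⌋ = 28.

28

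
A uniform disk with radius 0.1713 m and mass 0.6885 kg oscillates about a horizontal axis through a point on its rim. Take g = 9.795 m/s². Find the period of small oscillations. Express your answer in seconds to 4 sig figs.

I_cm = ½mr² = 0.010102 kg·m². The pivot is at distance d = 0.1713 m from the centre of mass.
By the parallel-axis theorem, I = I_cm + md² = 0.010102 + 0.020203 = 0.030305 kg·m².
T = 2π√(I/(mgd)) = 2π√(0.030305/(0.6885 × 9.795 × 0.1713)) = 1.018 s.

1.018 s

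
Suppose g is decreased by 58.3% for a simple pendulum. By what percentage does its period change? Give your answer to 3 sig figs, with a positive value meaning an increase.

54.9%

T ∝ 1/√g, so T'/T = 1/√(0.4170) = 1.549.
Percentage change in T = (1.549 − 1) × 100% = 54.9%.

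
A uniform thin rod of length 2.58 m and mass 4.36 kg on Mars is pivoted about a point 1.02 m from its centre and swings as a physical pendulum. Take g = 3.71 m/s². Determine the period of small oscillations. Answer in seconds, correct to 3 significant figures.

For a physical pendulum T = 2π√(I/(mgd)), with d = 1.020 m from pivot to centre of mass.
I_cm = mL²/12 = 4.36 × 2.58²/12 = 2.418 kg·m²; I = I_cm + md² = 2.418 + 4.36 × 1.020² = 6.955 kg·m².
T = 2π√(6.955/(4.36 × 3.71 × 1.020)) = 4.08 s.

4.08 s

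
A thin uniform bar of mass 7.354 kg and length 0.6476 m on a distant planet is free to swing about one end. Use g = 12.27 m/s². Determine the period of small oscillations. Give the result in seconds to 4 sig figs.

For a physical pendulum T = 2π√(I/(mgd)), with d = 0.32380 m from pivot to centre of mass.
I_cm = mL²/12 = 7.354 × 0.6476²/12 = 0.25701 kg·m²; I = I_cm + md² = 0.25701 + 7.354 × 0.32380² = 1.0281 kg·m².
T = 2π√(1.0281/(7.354 × 12.27 × 0.32380)) = 1.179 s.

1.179 s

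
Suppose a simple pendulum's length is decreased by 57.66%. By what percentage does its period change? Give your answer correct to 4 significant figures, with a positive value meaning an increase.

T ∝ √L, so T'/T = √(0.42340) = 0.65069.
Percentage change in T = (0.65069 − 1) × 100% = -34.93%.

-34.93%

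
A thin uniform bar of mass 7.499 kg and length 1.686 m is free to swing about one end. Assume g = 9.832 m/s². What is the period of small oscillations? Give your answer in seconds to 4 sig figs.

For a physical pendulum T = 2π√(I/(mgd)), with d = 0.84300 m from pivot to centre of mass.
I_cm = mL²/12 = 7.499 × 1.686²/12 = 1.7764 kg·m²; I = I_cm + md² = 1.7764 + 7.499 × 0.84300² = 7.1055 kg·m².
T = 2π√(7.1055/(7.499 × 9.832 × 0.84300)) = 2.124 s.

2.124 s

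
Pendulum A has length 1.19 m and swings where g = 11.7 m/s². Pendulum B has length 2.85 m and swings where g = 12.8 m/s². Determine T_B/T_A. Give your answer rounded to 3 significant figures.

1.48

T = 2π√(L/g), so T_B/T_A = √((L_B/g_B)/(L_A/g_A)) = √((2.85/12.8)/(1.19/11.7)) = 1.48.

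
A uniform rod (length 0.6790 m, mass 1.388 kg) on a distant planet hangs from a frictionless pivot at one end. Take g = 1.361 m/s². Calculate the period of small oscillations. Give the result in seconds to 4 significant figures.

3.624 s

For a physical pendulum T = 2π√(I/(mgd)), with d = 0.33950 m from pivot to centre of mass.
I_cm = mL²/12 = 1.388 × 0.6790²/12 = 0.053327 kg·m²; I = I_cm + md² = 0.053327 + 1.388 × 0.33950² = 0.21331 kg·m².
T = 2π√(0.21331/(1.388 × 1.361 × 0.33950)) = 3.624 s.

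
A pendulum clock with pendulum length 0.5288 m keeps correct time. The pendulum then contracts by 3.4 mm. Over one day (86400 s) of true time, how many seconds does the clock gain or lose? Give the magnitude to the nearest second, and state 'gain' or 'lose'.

gain 279 s

T ∝ √L, so T'/T = √(0.52540/0.5288) = 0.996780.
In 86400 s of true time the clock registers 86400/0.996780 = 86679.1 s, so it gains 279 s.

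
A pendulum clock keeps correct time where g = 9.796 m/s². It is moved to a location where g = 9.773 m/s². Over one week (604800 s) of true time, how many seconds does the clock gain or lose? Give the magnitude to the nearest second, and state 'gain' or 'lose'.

The clock's period scales as T ∝ 1/√g, so T'/T = √(9.796/9.773) = 1.00118.
In 604800 s of true time the clock registers 604800/1.00118 = 604089.6 s, so it loses 710 s.

lose 710 s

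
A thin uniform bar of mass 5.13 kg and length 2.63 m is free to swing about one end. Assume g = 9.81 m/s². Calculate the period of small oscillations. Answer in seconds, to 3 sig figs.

For a physical pendulum T = 2π√(I/(mgd)), with d = 1.315 m from pivot to centre of mass.
I_cm = mL²/12 = 5.13 × 2.63²/12 = 2.957 kg·m²; I = I_cm + md² = 2.957 + 5.13 × 1.315² = 11.83 kg·m².
T = 2π√(11.83/(5.13 × 9.81 × 1.315)) = 2.66 s.

2.66 s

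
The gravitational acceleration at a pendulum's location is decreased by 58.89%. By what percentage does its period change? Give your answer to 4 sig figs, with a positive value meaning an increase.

T ∝ 1/√g, so T'/T = 1/√(0.41110) = 1.5596.
Percentage change in T = (1.5596 − 1) × 100% = 55.96%.

55.96%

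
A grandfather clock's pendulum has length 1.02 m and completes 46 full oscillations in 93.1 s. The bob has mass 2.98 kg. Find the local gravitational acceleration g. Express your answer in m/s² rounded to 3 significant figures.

T = 93.1/46 = 2.024 s.
From T = 2π√(L/g), g = 4π²L/T² = 4π² × 1.02/2.024² = 9.83 m/s².

9.83 m/s²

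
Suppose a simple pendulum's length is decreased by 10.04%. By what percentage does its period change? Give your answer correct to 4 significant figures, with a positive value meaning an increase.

-5.153%

T ∝ √L, so T'/T = √(0.89960) = 0.94847.
Percentage change in T = (0.94847 − 1) × 100% = -5.153%.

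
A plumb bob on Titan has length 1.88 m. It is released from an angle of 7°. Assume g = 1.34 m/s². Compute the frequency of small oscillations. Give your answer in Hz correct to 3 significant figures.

0.134 Hz

T = 2π√(L/g) = 2π√(1.88/1.34) = 7.442 s, so f = 1/T = 0.134 Hz.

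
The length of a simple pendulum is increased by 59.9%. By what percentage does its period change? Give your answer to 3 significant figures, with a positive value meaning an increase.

26.5%

T ∝ √L, so T'/T = √(1.599) = 1.265.
Percentage change in T = (1.265 − 1) × 100% = 26.5%.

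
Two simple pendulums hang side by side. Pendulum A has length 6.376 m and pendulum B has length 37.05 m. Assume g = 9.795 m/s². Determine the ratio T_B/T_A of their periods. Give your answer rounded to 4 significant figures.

2.411

T ∝ √L, so T_B/T_A = √(L_B/L_A) = √(37.05/6.376) = 2.411.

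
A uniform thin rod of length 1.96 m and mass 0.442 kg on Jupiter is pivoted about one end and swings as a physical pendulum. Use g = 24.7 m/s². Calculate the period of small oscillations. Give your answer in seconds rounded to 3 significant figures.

1.45 s

For a physical pendulum T = 2π√(I/(mgd)), with d = 0.9800 m from pivot to centre of mass.
I_cm = mL²/12 = 0.442 × 1.96²/12 = 0.1415 kg·m²; I = I_cm + md² = 0.1415 + 0.442 × 0.9800² = 0.5660 kg·m².
T = 2π√(0.5660/(0.442 × 24.7 × 0.9800)) = 1.45 s.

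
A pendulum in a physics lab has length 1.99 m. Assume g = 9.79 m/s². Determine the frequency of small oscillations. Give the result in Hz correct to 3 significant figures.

0.353 Hz

T = 2π√(L/g) = 2π√(1.99/9.79) = 2.833 s, so f = 1/T = 0.353 Hz.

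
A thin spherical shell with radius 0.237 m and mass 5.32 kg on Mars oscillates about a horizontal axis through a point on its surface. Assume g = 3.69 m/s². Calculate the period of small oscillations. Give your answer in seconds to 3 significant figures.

I_cm = (2/3)mr² = 0.1992 kg·m². The pivot is at distance d = 0.237 m from the centre of mass.
By the parallel-axis theorem, I = I_cm + md² = 0.1992 + 0.2988 = 0.4980 kg·m².
T = 2π√(I/(mgd)) = 2π√(0.4980/(5.32 × 3.69 × 0.237)) = 2.06 s.

2.06 s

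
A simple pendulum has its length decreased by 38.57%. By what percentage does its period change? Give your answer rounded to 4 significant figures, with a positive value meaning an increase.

T ∝ √L, so T'/T = √(0.61430) = 0.78377.
Percentage change in T = (0.78377 − 1) × 100% = -21.62%.

-21.62%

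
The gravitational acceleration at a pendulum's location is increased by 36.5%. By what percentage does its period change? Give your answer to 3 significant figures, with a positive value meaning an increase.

T ∝ 1/√g, so T'/T = 1/√(1.365) = 0.8559.
Percentage change in T = (0.8559 − 1) × 100% = -14.4%.

-14.4%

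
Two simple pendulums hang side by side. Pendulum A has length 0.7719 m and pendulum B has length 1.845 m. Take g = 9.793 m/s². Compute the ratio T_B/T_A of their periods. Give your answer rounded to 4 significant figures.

T ∝ √L, so T_B/T_A = √(L_B/L_A) = √(1.845/0.7719) = 1.546.

1.546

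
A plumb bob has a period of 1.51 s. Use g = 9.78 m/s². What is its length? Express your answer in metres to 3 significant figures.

0.565 m

From T = 2π√(L/g), L = gT²/(4π²) = 9.78 × 1.510²/(4π²) = 0.565 m.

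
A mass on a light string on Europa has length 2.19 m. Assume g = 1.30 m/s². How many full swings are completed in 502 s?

T = 2π√(L/g) = 2π√(2.19/1.30) = 8.155 s.
Number of complete oscillations = ⌊502/8.155⌋ = ⌊61.56⌋ = 61.

61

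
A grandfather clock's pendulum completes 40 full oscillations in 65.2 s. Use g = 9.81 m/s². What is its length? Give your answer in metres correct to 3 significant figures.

T = 65.2/40 = 1.630 s.
From T = 2π√(L/g), L = gT²/(4π²) = 9.81 × 1.630²/(4π²) = 0.660 m.

0.660 m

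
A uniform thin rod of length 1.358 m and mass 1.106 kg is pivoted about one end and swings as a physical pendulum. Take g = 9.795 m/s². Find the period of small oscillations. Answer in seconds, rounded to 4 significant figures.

For a physical pendulum T = 2π√(I/(mgd)), with d = 0.67900 m from pivot to centre of mass.
I_cm = mL²/12 = 1.106 × 1.358²/12 = 0.16997 kg·m²; I = I_cm + md² = 0.16997 + 1.106 × 0.67900² = 0.67988 kg·m².
T = 2π√(0.67988/(1.106 × 9.795 × 0.67900)) = 1.910 s.

1.910 s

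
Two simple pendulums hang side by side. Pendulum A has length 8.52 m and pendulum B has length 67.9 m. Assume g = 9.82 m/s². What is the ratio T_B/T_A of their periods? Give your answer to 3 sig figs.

T ∝ √L, so T_B/T_A = √(L_B/L_A) = √(67.9/8.52) = 2.82.

2.82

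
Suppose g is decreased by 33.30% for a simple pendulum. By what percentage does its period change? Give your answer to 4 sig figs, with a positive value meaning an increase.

22.44%

T ∝ 1/√g, so T'/T = 1/√(0.66700) = 1.2244.
Percentage change in T = (1.2244 − 1) × 100% = 22.44%.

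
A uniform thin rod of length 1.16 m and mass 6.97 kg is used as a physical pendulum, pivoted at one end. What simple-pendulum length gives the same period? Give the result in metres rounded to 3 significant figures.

The equivalent simple-pendulum length is L_eq = I/(md), where I is about the pivot and d = 0.5800 m.
I_cm = (1/12)mL² = 0.7816 kg·m², so I = I_cm + md² = 0.7816 + 2.345 = 3.126 kg·m².
L_eq = 3.126/(6.97 × 0.5800) = 0.773 m.

0.773 m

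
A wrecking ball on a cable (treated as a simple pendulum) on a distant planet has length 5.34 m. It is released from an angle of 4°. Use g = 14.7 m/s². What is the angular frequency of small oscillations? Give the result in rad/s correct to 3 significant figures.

1.66 rad/s

ω = √(g/L) = √(14.7/5.34) = 1.66 rad/s.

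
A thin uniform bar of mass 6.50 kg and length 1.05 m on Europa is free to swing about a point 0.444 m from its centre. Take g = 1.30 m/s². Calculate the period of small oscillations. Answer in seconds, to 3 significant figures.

For a physical pendulum T = 2π√(I/(mgd)), with d = 0.4440 m from pivot to centre of mass.
I_cm = mL²/12 = 6.50 × 1.05²/12 = 0.5972 kg·m²; I = I_cm + md² = 0.5972 + 6.50 × 0.4440² = 1.879 kg·m².
T = 2π√(1.879/(6.50 × 1.30 × 0.4440)) = 4.45 s.

4.45 s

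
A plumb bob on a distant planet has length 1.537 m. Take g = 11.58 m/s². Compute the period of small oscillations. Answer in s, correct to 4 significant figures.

T = 2π√(L/g) = 2π√(1.537/11.58) = 2π × 0.36432 = 2.289 s.

2.289 s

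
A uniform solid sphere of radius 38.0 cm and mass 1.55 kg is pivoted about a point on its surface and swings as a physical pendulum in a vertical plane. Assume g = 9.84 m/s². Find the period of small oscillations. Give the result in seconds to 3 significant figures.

I_cm = (2/5)mr² = 0.08953 kg·m². The pivot is at distance d = 0.380 m from the centre of mass.
By the parallel-axis theorem, I = I_cm + md² = 0.08953 + 0.2238 = 0.3133 kg·m².
T = 2π√(I/(mgd)) = 2π√(0.3133/(1.55 × 9.84 × 0.380)) = 1.46 s.

1.46 s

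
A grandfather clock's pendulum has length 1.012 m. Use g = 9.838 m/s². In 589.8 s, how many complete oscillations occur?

292

T = 2π√(L/g) = 2π√(1.012/9.838) = 2.0152 s.
Number of complete oscillations = ⌊589.8/2.0152⌋ = ⌊292.68⌋ = 292.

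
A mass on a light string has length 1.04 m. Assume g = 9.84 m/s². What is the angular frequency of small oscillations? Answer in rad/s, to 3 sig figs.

ω = √(g/L) = √(9.84/1.04) = 3.08 rad/s.

3.08 rad/s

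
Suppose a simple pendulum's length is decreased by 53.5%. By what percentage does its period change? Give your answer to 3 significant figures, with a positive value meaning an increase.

T ∝ √L, so T'/T = √(0.4650) = 0.6819.
Percentage change in T = (0.6819 − 1) × 100% = -31.8%.

-31.8%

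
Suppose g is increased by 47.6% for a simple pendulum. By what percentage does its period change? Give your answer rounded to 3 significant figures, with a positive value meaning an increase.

-17.7%

T ∝ 1/√g, so T'/T = 1/√(1.476) = 0.8231.
Percentage change in T = (0.8231 − 1) × 100% = -17.7%.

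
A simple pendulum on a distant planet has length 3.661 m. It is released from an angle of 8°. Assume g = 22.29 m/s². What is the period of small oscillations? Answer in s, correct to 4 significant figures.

2.546 s

T = 2π√(L/g) = 2π√(3.661/22.29) = 2π × 0.40527 = 2.546 s.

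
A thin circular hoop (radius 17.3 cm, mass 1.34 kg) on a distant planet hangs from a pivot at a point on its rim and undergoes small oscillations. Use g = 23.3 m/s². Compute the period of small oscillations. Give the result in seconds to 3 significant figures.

0.766 s

I_cm = mr² = 0.04010 kg·m². The pivot is at distance d = 0.173 m from the centre of mass.
By the parallel-axis theorem, I = I_cm + md² = 0.04010 + 0.04010 = 0.08021 kg·m².
T = 2π√(I/(mgd)) = 2π√(0.08021/(1.34 × 23.3 × 0.173)) = 0.766 s.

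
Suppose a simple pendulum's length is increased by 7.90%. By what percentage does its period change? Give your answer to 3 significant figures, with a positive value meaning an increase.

T ∝ √L, so T'/T = √(1.079) = 1.039.
Percentage change in T = (1.039 − 1) × 100% = 3.87%.

3.87%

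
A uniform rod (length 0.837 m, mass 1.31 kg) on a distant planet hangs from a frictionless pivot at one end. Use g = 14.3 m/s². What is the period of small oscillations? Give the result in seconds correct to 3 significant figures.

For a physical pendulum T = 2π√(I/(mgd)), with d = 0.4185 m from pivot to centre of mass.
I_cm = mL²/12 = 1.31 × 0.837²/12 = 0.07648 kg·m²; I = I_cm + md² = 0.07648 + 1.31 × 0.4185² = 0.3059 kg·m².
T = 2π√(0.3059/(1.31 × 14.3 × 0.4185)) = 1.24 s.

1.24 s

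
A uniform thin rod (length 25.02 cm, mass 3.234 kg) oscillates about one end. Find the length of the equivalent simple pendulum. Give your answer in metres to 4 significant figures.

0.1668 m

The equivalent simple-pendulum length is L_eq = I/(md), where I is about the pivot and d = 0.12510 m.
I_cm = (1/12)mL² = 0.016871 kg·m², so I = I_cm + md² = 0.016871 + 0.050612 = 0.067483 kg·m².
L_eq = 0.067483/(3.234 × 0.12510) = 0.1668 m.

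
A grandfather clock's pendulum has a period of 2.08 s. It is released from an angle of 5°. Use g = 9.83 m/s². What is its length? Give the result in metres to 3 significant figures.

1.08 m

From T = 2π√(L/g), L = gT²/(4π²) = 9.83 × 2.080²/(4π²) = 1.08 m.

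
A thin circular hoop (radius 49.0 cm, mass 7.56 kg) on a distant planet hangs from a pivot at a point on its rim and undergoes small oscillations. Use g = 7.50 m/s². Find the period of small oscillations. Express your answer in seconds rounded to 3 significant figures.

I_cm = mr² = 1.815 kg·m². The pivot is at distance d = 0.490 m from the centre of mass.
By the parallel-axis theorem, I = I_cm + md² = 1.815 + 1.815 = 3.630 kg·m².
T = 2π√(I/(mgd)) = 2π√(3.630/(7.56 × 7.50 × 0.490)) = 2.27 s.

2.27 s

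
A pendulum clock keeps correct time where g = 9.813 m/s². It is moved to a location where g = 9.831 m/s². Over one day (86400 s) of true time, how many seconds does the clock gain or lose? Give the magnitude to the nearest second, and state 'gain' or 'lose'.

gain 79 s

The clock's period scales as T ∝ 1/√g, so T'/T = √(9.813/9.831) = 0.999084.
In 86400 s of true time the clock registers 86400/0.999084 = 86479.2 s, so it gains 79 s.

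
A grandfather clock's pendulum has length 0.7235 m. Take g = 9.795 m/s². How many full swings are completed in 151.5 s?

88

T = 2π√(L/g) = 2π√(0.7235/9.795) = 1.7076 s.
Number of complete oscillations = ⌊151.5/1.7076⌋ = ⌊88.719⌋ = 88.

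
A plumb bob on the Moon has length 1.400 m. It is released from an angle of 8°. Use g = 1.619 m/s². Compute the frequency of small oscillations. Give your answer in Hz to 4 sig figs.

T = 2π√(L/g) = 2π√(1.400/1.619) = 5.8428 s, so f = 1/T = 0.1712 Hz.

0.1712 Hz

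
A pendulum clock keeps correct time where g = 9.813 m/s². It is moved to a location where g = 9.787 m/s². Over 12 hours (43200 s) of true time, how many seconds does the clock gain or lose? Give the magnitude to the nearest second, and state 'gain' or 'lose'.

lose 57 s

The clock's period scales as T ∝ 1/√g, so T'/T = √(9.813/9.787) = 1.00133.
In 43200 s of true time the clock registers 43200/1.00133 = 43142.7 s, so it loses 57 s.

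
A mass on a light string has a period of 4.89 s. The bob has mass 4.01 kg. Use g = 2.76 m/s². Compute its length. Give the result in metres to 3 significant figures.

From T = 2π√(L/g), L = gT²/(4π²) = 2.76 × 4.890²/(4π²) = 1.67 m.

1.67 m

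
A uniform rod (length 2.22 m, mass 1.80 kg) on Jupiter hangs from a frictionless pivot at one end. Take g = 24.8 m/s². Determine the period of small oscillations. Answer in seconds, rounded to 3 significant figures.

For a physical pendulum T = 2π√(I/(mgd)), with d = 1.110 m from pivot to centre of mass.
I_cm = mL²/12 = 1.80 × 2.22²/12 = 0.7393 kg·m²; I = I_cm + md² = 0.7393 + 1.80 × 1.110² = 2.957 kg·m².
T = 2π√(2.957/(1.80 × 24.8 × 1.110)) = 1.53 s.

1.53 s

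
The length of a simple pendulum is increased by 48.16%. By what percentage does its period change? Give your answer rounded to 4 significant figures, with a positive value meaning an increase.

T ∝ √L, so T'/T = √(1.4816) = 1.2172.
Percentage change in T = (1.2172 − 1) × 100% = 21.72%.

21.72%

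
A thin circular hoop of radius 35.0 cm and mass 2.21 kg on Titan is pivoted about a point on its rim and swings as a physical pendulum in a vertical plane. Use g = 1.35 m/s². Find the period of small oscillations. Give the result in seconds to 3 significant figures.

I_cm = mr² = 0.2707 kg·m². The pivot is at distance d = 0.350 m from the centre of mass.
By the parallel-axis theorem, I = I_cm + md² = 0.2707 + 0.2707 = 0.5414 kg·m².
T = 2π√(I/(mgd)) = 2π√(0.5414/(2.21 × 1.35 × 0.350)) = 4.52 s.

4.52 s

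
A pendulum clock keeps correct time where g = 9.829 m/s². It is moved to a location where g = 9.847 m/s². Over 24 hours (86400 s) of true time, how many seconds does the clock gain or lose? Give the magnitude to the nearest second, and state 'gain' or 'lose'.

gain 79 s

The clock's period scales as T ∝ 1/√g, so T'/T = √(9.829/9.847) = 0.999086.
In 86400 s of true time the clock registers 86400/0.999086 = 86479.1 s, so it gains 79 s.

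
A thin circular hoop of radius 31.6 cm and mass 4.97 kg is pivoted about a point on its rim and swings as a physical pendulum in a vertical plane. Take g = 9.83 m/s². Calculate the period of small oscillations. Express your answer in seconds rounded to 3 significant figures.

I_cm = mr² = 0.4963 kg·m². The pivot is at distance d = 0.316 m from the centre of mass.
By the parallel-axis theorem, I = I_cm + md² = 0.4963 + 0.4963 = 0.9926 kg·m².
T = 2π√(I/(mgd)) = 2π√(0.9926/(4.97 × 9.83 × 0.316)) = 1.59 s.

1.59 s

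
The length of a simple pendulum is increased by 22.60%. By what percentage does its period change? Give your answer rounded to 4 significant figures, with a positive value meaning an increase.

T ∝ √L, so T'/T = √(1.2260) = 1.1072.
Percentage change in T = (1.1072 − 1) × 100% = 10.72%.

10.72%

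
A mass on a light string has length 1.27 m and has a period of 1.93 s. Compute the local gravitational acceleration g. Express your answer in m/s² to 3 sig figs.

From T = 2π√(L/g), g = 4π²L/T² = 4π² × 1.27/1.930² = 13.5 m/s².

13.5 m/s²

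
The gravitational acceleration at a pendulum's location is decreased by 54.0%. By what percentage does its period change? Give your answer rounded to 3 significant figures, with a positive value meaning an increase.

47.4%

T ∝ 1/√g, so T'/T = 1/√(0.4600) = 1.474.
Percentage change in T = (1.474 − 1) × 100% = 47.4%.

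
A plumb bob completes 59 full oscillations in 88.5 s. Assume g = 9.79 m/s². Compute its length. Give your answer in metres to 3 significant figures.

T = 88.5/59 = 1.500 s.
From T = 2π√(L/g), L = gT²/(4π²) = 9.79 × 1.500²/(4π²) = 0.558 m.

0.558 m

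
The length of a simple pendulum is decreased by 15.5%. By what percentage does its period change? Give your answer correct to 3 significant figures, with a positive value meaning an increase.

-8.08%

T ∝ √L, so T'/T = √(0.8450) = 0.9192.
Percentage change in T = (0.9192 − 1) × 100% = -8.08%.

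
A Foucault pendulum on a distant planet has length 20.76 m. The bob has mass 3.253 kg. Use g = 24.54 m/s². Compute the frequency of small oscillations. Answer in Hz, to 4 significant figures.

T = 2π√(L/g) = 2π√(20.76/24.54) = 5.7790 s, so f = 1/T = 0.1730 Hz.

0.1730 Hz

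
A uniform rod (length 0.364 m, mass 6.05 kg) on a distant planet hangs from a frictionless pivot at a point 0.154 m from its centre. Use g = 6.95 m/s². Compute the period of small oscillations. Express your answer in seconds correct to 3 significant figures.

For a physical pendulum T = 2π√(I/(mgd)), with d = 0.1540 m from pivot to centre of mass.
I_cm = mL²/12 = 6.05 × 0.364²/12 = 0.06680 kg·m²; I = I_cm + md² = 0.06680 + 6.05 × 0.1540² = 0.2103 kg·m².
T = 2π√(0.2103/(6.05 × 6.95 × 0.1540)) = 1.13 s.

1.13 s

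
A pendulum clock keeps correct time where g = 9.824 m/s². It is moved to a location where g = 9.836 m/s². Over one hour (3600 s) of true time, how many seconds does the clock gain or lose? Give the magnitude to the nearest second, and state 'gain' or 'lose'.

The clock's period scales as T ∝ 1/√g, so T'/T = √(9.824/9.836) = 0.999390.
In 3600 s of true time the clock registers 3600/0.999390 = 3602.2 s, so it gains 2 s.

gain 2 s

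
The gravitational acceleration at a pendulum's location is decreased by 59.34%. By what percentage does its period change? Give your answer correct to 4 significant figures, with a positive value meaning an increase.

56.83%

T ∝ 1/√g, so T'/T = 1/√(0.40660) = 1.5683.
Percentage change in T = (1.5683 − 1) × 100% = 56.83%.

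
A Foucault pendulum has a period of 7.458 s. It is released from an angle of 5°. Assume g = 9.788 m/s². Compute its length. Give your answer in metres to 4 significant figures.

13.79 m

From T = 2π√(L/g), L = gT²/(4π²) = 9.788 × 7.4580²/(4π²) = 13.79 m.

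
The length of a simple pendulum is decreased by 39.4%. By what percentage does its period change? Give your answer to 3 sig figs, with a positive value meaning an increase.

-22.2%

T ∝ √L, so T'/T = √(0.6060) = 0.7785.
Percentage change in T = (0.7785 − 1) × 100% = -22.2%.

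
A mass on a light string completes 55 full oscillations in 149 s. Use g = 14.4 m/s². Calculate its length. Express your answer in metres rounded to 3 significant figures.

T = 149/55 = 2.709 s.
From T = 2π√(L/g), L = gT²/(4π²) = 14.4 × 2.709²/(4π²) = 2.68 m.

2.68 m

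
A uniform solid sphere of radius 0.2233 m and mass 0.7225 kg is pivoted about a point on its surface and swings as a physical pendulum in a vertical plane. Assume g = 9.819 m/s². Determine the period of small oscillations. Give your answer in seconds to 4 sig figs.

I_cm = (2/5)mr² = 0.014410 kg·m². The pivot is at distance d = 0.2233 m from the centre of mass.
By the parallel-axis theorem, I = I_cm + md² = 0.014410 + 0.036026 = 0.050436 kg·m².
T = 2π√(I/(mgd)) = 2π√(0.050436/(0.7225 × 9.819 × 0.2233)) = 1.121 s.

1.121 s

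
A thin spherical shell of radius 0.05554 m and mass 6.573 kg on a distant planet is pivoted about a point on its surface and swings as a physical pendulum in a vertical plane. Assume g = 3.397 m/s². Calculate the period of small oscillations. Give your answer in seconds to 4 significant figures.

I_cm = (2/3)mr² = 0.013517 kg·m². The pivot is at distance d = 0.05554 m from the centre of mass.
By the parallel-axis theorem, I = I_cm + md² = 0.013517 + 0.020276 = 0.033793 kg·m².
T = 2π√(I/(mgd)) = 2π√(0.033793/(6.573 × 3.397 × 0.05554)) = 1.037 s.

1.037 s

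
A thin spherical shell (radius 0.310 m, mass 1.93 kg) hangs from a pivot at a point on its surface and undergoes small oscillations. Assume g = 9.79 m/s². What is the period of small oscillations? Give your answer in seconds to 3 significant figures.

1.44 s

I_cm = (2/3)mr² = 0.1236 kg·m². The pivot is at distance d = 0.310 m from the centre of mass.
By the parallel-axis theorem, I = I_cm + md² = 0.1236 + 0.1855 = 0.3091 kg·m².
T = 2π√(I/(mgd)) = 2π√(0.3091/(1.93 × 9.79 × 0.310)) = 1.44 s.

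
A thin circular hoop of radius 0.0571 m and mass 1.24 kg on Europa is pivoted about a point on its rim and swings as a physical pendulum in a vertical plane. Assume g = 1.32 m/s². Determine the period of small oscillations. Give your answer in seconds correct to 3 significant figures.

I_cm = mr² = 0.004043 kg·m². The pivot is at distance d = 0.0571 m from the centre of mass.
By the parallel-axis theorem, I = I_cm + md² = 0.004043 + 0.004043 = 0.008086 kg·m².
T = 2π√(I/(mgd)) = 2π√(0.008086/(1.24 × 1.32 × 0.0571)) = 1.85 s.

1.85 s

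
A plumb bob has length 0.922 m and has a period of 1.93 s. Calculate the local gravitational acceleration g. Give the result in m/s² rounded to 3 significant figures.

9.77 m/s²

From T = 2π√(L/g), g = 4π²L/T² = 4π² × 0.922/1.930² = 9.77 m/s².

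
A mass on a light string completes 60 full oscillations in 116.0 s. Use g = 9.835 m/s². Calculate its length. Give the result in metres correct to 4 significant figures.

0.9312 m

T = 116.0/60 = 1.9333 s.
From T = 2π√(L/g), L = gT²/(4π²) = 9.835 × 1.9333²/(4π²) = 0.9312 m.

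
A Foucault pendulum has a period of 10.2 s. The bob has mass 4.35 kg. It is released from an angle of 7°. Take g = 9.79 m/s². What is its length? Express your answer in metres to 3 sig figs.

25.8 m

From T = 2π√(L/g), L = gT²/(4π²) = 9.79 × 10.20²/(4π²) = 25.8 m.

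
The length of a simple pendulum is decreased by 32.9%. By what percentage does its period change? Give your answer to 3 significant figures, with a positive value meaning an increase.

-18.1%

T ∝ √L, so T'/T = √(0.6710) = 0.8191.
Percentage change in T = (0.8191 − 1) × 100% = -18.1%.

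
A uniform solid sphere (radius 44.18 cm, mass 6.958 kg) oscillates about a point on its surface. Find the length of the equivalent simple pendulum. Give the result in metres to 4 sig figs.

0.6185 m

The equivalent simple-pendulum length is L_eq = I/(md), where I is about the pivot and d = 0.44180 m.
I_cm = (2/5)mR² = 0.54325 kg·m², so I = I_cm + md² = 0.54325 + 1.3581 = 1.9014 kg·m².
L_eq = 1.9014/(6.958 × 0.44180) = 0.6185 m.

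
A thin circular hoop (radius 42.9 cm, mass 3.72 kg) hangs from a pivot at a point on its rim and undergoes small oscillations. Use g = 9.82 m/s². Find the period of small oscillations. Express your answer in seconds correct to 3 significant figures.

I_cm = mr² = 0.6846 kg·m². The pivot is at distance d = 0.429 m from the centre of mass.
By the parallel-axis theorem, I = I_cm + md² = 0.6846 + 0.6846 = 1.369 kg·m².
T = 2π√(I/(mgd)) = 2π√(1.369/(3.72 × 9.82 × 0.429)) = 1.86 s.

1.86 s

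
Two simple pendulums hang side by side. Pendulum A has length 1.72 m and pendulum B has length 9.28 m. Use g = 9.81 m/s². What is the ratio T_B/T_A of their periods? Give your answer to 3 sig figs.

T ∝ √L, so T_B/T_A = √(L_B/L_A) = √(9.28/1.72) = 2.32.

2.32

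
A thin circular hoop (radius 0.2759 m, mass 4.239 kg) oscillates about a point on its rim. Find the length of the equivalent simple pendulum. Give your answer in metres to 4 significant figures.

The equivalent simple-pendulum length is L_eq = I/(md), where I is about the pivot and d = 0.27590 m.
I_cm = mR² = 0.32268 kg·m², so I = I_cm + md² = 0.32268 + 0.32268 = 0.64535 kg·m².
L_eq = 0.64535/(4.239 × 0.27590) = 0.5518 m.

0.5518 m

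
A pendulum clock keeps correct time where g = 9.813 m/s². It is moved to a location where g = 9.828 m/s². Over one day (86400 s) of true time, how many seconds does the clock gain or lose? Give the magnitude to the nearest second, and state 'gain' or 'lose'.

gain 66 s

The clock's period scales as T ∝ 1/√g, so T'/T = √(9.813/9.828) = 0.999237.
In 86400 s of true time the clock registers 86400/0.999237 = 86466.0 s, so it gains 66 s.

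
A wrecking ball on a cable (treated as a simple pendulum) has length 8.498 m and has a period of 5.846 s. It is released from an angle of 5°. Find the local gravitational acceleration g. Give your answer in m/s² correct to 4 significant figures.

9.817 m/s²

From T = 2π√(L/g), g = 4π²L/T² = 4π² × 8.498/5.8460² = 9.817 m/s².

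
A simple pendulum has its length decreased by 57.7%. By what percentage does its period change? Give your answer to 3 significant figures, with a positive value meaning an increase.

T ∝ √L, so T'/T = √(0.4230) = 0.6504.
Percentage change in T = (0.6504 − 1) × 100% = -35.0%.

-35.0%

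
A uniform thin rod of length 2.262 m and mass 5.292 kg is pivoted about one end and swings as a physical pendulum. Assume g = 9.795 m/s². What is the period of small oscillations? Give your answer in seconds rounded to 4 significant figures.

2.465 s

For a physical pendulum T = 2π√(I/(mgd)), with d = 1.1310 m from pivot to centre of mass.
I_cm = mL²/12 = 5.292 × 2.262²/12 = 2.2564 kg·m²; I = I_cm + md² = 2.2564 + 5.292 × 1.1310² = 9.0258 kg·m².
T = 2π√(9.0258/(5.292 × 9.795 × 1.1310)) = 2.465 s.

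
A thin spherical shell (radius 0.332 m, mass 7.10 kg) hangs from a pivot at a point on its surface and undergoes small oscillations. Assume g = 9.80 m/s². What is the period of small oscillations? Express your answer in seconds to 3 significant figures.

I_cm = (2/3)mr² = 0.5217 kg·m². The pivot is at distance d = 0.332 m from the centre of mass.
By the parallel-axis theorem, I = I_cm + md² = 0.5217 + 0.7826 = 1.304 kg·m².
T = 2π√(I/(mgd)) = 2π√(1.304/(7.10 × 9.80 × 0.332)) = 1.49 s.

1.49 s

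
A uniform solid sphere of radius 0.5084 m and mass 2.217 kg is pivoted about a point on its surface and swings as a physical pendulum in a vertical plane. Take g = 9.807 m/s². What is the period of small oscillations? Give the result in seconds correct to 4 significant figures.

1.693 s

I_cm = (2/5)mr² = 0.22921 kg·m². The pivot is at distance d = 0.5084 m from the centre of mass.
By the parallel-axis theorem, I = I_cm + md² = 0.22921 + 0.57303 = 0.80224 kg·m².
T = 2π√(I/(mgd)) = 2π√(0.80224/(2.217 × 9.807 × 0.5084)) = 1.693 s.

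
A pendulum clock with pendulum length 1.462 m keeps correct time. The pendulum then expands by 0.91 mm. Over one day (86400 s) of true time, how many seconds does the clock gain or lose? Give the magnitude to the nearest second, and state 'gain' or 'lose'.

T ∝ √L, so T'/T = √(1.46291/1.462) = 1.00031.
In 86400 s of true time the clock registers 86400/1.00031 = 86373.1 s, so it loses 27 s.

lose 27 s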